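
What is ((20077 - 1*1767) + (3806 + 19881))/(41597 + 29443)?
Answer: 13999/23680 ≈ 0.59117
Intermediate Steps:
((20077 - 1*1767) + (3806 + 19881))/(41597 + 29443) = ((20077 - 1767) + 23687)/71040 = (18310 + 23687)*(1/71040) = 41997*(1/71040) = 13999/23680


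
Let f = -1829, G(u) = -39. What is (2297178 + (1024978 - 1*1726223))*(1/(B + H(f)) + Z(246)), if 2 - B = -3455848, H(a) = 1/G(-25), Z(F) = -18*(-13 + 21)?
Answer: -30973952913953061/134778149 ≈ -2.2981e+8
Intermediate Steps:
Z(F) = -144 (Z(F) = -18*8 = -144)
H(a) = -1/39 (H(a) = 1/(-39) = -1/39)
B = 3455850 (B = 2 - 1*(-3455848) = 2 + 3455848 = 3455850)
(2297178 + (1024978 - 1*1726223))*(1/(B + H(f)) + Z(246)) = (2297178 + (1024978 - 1*1726223))*(1/(3455850 - 1/39) - 144) = (2297178 + (1024978 - 1726223))*(1/(134778149/39) - 144) = (2297178 - 701245)*(39/134778149 - 144) = 1595933*(-19408053417/134778149) = -30973952913953061/134778149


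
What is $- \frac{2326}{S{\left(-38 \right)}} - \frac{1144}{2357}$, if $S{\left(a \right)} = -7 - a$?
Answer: $- \frac{5517846}{73067} \approx -75.518$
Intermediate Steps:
$- \frac{2326}{S{\left(-38 \right)}} - \frac{1144}{2357} = - \frac{2326}{-7 - -38} - \frac{1144}{2357} = - \frac{2326}{-7 + 38} - \frac{1144}{2357} = - \frac{2326}{31} - \frac{1144}{2357} = - \frac{5517846}{73067}$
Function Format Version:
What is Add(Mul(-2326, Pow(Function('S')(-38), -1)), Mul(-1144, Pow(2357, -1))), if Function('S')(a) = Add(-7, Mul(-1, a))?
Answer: Rational(-5517846, 73067) ≈ -75.518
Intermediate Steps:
Add(Mul(-2326, Pow(Function('S')(-38), -1)), Mul(-1144, Pow(2357, -1))) = Add(Mul(-2326, Pow(Add(-7, Mul(-1, -38)), -1)), Mul(-1144, Pow(2357, -1))) = Add(Mul(-2326, Pow(Add(-7, 38), -1)), Mul(-1144, Rational(1, 2357))) = Add(Mul(-2326, Pow(31, -1)), Rational(-1144, 2357)) = Add(Mul(-2326, Rational(1, 31)), Rational(-1144, 2357)) = Add(Rational(-2326, 31), Rational(-1144, 2357)) = Rational(-5517846, 73067)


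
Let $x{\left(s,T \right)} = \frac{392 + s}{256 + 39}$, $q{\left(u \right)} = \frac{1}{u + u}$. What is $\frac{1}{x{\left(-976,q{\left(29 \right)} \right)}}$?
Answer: $- \frac{295}{584} \approx -0.50514$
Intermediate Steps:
$q{\left(u \right)} = \frac{1}{2 u}$
$x{\left(s,T \right)} = \frac{392}{295} + \frac{s}{295}$ ($x{\left(s,T \right)} = \frac{392 + s}{295} = \left(392 + s\right) \frac{1}{295} = \frac{392}{295} + \frac{s}{295}$)
$\frac{1}{x{\left(-976,q{\left(29 \right)} \right)}} = \frac{1}{\frac{392}{295} + \frac{1}{295} \left(-976\right)} = \frac{1}{\frac{392}{295} - \frac{976}{295}} = \frac{1}{- \frac{584}{295}} = - \frac{295}{584}$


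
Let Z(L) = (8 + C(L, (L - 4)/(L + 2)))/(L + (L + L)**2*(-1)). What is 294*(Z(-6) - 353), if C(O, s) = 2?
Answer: -519008/5 ≈ -1.0380e+5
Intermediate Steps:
Z(L) = 10/(L - 4*L**2) (Z(L) = (8 + 2)/(L + (L + L)**2*(-1)) = 10/(L + (2*L)**2*(-1)) = 10/(L + (4*L**2)*(-1)) = 10/(L - 4*L**2))
294*(Z(-6) - 353) = 294*(-10/(-6*(-1 + 4*(-6))) - 353) = 294*(-10*(-1/6)/(-1 - 24) - 353) = 294*(-10*(-1/6)/(-25) - 353) = 294*(-10*(-1/6)*(-1/25) - 353) = 294*(-1/15 - 353) = 294*(-5296/15) = -519008/5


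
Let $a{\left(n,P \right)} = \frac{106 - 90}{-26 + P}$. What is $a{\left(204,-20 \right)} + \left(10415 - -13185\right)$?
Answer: $\frac{542792}{23} \approx 23600.0$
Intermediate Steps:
$a{\left(n,P \right)} = \frac{16}{-26 + P}$
$a{\left(204,-20 \right)} + \left(10415 - -13185\right) = \frac{16}{-26 - 20} + \left(10415 - -13185\right) = \frac{16}{-46} + \left(10415 + 13185\right) = 16 \left(- \frac{1}{46}\right) + 23600 = - \frac{8}{23} + 23600 = \frac{542792}{23}$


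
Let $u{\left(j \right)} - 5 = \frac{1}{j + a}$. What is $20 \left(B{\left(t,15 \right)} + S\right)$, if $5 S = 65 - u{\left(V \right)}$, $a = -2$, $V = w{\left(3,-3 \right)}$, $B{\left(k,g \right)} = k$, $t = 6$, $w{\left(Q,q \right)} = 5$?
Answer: $\frac{1076}{3} \approx 358.67$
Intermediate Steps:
$V = 5$
$u{\left(j \right)} = 5 + \frac{1}{-2 + j}$ ($u{\left(j \right)} = 5 + \frac{1}{j - 2} = 5 + \frac{1}{-2 + j}$)
$S = \frac{179}{15}$ ($S = \frac{65 - \frac{-9 + 5 \cdot 5}{-2 + 5}}{5} = \frac{65 - \frac{-9 + 25}{3}}{5} = \frac{65 - \frac{1}{3} \cdot 16}{5} = \frac{65 - \frac{16}{3}}{5} = \frac{1}{5} \cdot \frac{179}{3} = \frac{179}{15} \approx 11.933$)
$20 \left(B{\left(t,15 \right)} + S\right) = 20 \left(6 + \frac{179}{15}\right) = 20 \cdot \frac{269}{15} = \frac{1076}{3}$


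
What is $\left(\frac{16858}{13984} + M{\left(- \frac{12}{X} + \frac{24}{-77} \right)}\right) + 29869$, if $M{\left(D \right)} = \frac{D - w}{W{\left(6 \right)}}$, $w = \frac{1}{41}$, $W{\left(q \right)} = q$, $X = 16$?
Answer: $\frac{1978029822757}{66221232} \approx 29870.0$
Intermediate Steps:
$w = \frac{1}{41} \approx 0.02439$
$M{\left(D \right)} = - \frac{1}{246} + \frac{D}{6}$ ($M{\left(D \right)} = \frac{D - \frac{1}{41}}{6} = \left(D - \frac{1}{41}\right) \frac{1}{6} = \left(- \frac{1}{41} + D\right) \frac{1}{6} = - \frac{1}{246} + \frac{D}{6}$)
$\left(\frac{16858}{13984} + M{\left(- \frac{12}{X} + \frac{24}{-77} \right)}\right) + 29869 = \left(\frac{16858}{13984} + \left(- \frac{1}{246} + \frac{- \frac{12}{16} + \frac{24}{-77}}{6}\right)\right) + 29869 = \left(16858 \cdot \frac{1}{13984} + \left(- \frac{1}{246} + \frac{\left(-12\right) \frac{1}{16} + 24 \left(- \frac{1}{77}\right)}{6}\right)\right) + 29869 = \left(\frac{8429}{6992} + \left(- \frac{1}{246} + \frac{- \frac{3}{4} - \frac{24}{77}}{6}\right)\right) + 29869 = \left(\frac{8429}{6992} + \left(- \frac{1}{246} + \frac{1}{6} \left(- \frac{327}{308}\right)\right)\right) + 29869 = \left(\frac{8429}{6992} - \frac{13715}{75768}\right) + 29869 = \frac{67844149}{66221232} + 29869 = \frac{1978029822757}{66221232}$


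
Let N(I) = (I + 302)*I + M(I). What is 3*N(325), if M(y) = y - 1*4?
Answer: 612288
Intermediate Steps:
M(y) = -4 + y (M(y) = y - 4 = -4 + y)
N(I) = -4 + I + I*(302 + I) (N(I) = (I + 302)*I + (-4 + I) = (302 + I)*I + (-4 + I) = I*(302 + I) + (-4 + I) = -4 + I + I*(302 + I))
3*N(325) = 3*(-4 + 325² + 303*325) = 3*(-4 + 105625 + 98475) = 3*204096 = 612288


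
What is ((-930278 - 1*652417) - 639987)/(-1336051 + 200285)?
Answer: 1111341/567883 ≈ 1.9570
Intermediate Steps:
((-930278 - 1*652417) - 639987)/(-1336051 + 200285) = ((-930278 - 652417) - 639987)/(-1135766) = (-1582695 - 639987)*(-1/1135766) = -2222682*(-1/1135766) = 1111341/567883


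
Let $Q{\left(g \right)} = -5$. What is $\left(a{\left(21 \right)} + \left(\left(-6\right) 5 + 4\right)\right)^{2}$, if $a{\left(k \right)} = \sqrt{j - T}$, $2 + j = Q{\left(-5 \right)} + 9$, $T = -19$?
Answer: $\left(26 - \sqrt{21}\right)^{2} \approx 458.71$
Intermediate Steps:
$j = 2$ ($j = -2 + \left(-5 + 9\right) = -2 + 4 = 2$)
$a{\left(k \right)} = \sqrt{21}$ ($a{\left(k \right)} = \sqrt{2 - -19} = \sqrt{2 + 19} = \sqrt{21}$)
$\left(a{\left(21 \right)} + \left(\left(-6\right) 5 + 4\right)\right)^{2} = \left(\sqrt{21} + \left(\left(-6\right) 5 + 4\right)\right)^{2} = \left(\sqrt{21} + \left(-30 + 4\right)\right)^{2} = \left(\sqrt{21} - 26\right)^{2} = \left(-26 + \sqrt{21}\right)^{2}$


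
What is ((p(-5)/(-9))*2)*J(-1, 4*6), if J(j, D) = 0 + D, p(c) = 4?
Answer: -64/3 ≈ -21.333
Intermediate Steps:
J(j, D) = D
((p(-5)/(-9))*2)*J(-1, 4*6) = ((4/(-9))*2)*(4*6) = ((4*(-1/9))*2)*24 = -4/9*2*24 = -8/9*24 = -64/3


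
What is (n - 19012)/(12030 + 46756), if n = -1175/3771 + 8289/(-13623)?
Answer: -162789676640/503328994623 ≈ -0.32343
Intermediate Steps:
n = -15754948/17124111 (n = -1175*1/3771 + 8289*(-1/13623) = -1175/3771 - 2763/4541 = -15754948/17124111 ≈ -0.92004)
(n - 19012)/(12030 + 46756) = (-15754948/17124111 - 19012)/(12030 + 46756) = -325579353280/17124111/58786 = -325579353280/17124111*1/58786 = -162789676640/503328994623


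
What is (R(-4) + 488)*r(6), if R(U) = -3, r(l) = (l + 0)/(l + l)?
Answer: 485/2 ≈ 242.50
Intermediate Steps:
r(l) = ½ (r(l) = l/((2*l)) = l*(1/(2*l)) = ½)
(R(-4) + 488)*r(6) = (-3 + 488)*(½) = 485*(½) = 485/2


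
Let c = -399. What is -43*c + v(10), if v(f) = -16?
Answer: 17141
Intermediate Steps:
-43*c + v(10) = -43*(-399) - 16 = 17157 - 16 = 17141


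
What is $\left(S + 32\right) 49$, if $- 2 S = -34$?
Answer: $2401$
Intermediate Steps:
$S = 17$ ($S = \left(- \frac{1}{2}\right) \left(-34\right) = 17$)
$\left(S + 32\right) 49 = \left(17 + 32\right) 49 = 49 \cdot 49 = 2401$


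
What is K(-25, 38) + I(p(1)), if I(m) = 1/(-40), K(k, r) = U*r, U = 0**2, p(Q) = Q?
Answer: -1/40 ≈ -0.025000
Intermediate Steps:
U = 0
K(k, r) = 0 (K(k, r) = 0*r = 0)
I(m) = -1/40
K(-25, 38) + I(p(1)) = 0 - 1/40 = -1/40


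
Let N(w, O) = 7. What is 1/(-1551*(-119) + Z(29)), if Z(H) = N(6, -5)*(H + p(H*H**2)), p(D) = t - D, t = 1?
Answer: 1/14056 ≈ 7.1144e-5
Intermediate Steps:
p(D) = 1 - D
Z(H) = 7 - 7*H**3 + 7*H (Z(H) = 7*(H + (1 - H*H**2)) = 7*(H + (1 - H**3)) = 7*(1 + H - H**3) = 7 - 7*H**3 + 7*H)
1/(-1551*(-119) + Z(29)) = 1/(-1551*(-119) + (7 - 7*29**3 + 7*29)) = 1/(184569 + (7 - 7*24389 + 203)) = 1/(184569 + (7 - 170723 + 203)) = 1/(184569 - 170513) = 1/14056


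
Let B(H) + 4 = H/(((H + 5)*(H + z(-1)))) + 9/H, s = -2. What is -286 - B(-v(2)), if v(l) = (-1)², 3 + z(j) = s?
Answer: -6553/24 ≈ -273.04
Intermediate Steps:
z(j) = -5 (z(j) = -3 - 2 = -5)
v(l) = 1
B(H) = -4 + 9/H + H/((-5 + H)*(5 + H)) (B(H) = -4 + (H/(((H + 5)*(H - 5))) + 9/H) = -4 + (H/(((5 + H)*(-5 + H))) + 9/H) = -4 + (H/(((-5 + H)*(5 + H))) + 9/H) = -4 + (H*(1/((-5 + H)*(5 + H))) + 9/H) = -4 + (H/((-5 + H)*(5 + H)) + 9/H) = -4 + (9/H + H/((-5 + H)*(5 + H))) = -4 + 9/H + H/((-5 + H)*(5 + H)))
-286 - B(-v(2)) = -286 - (-225 - 4*(-1*1)³ + 10*(-1*1)² + 100*(-1*1))/(((-1*1))*(-25 + (-1*1)²)) = -286 - (-225 - 4*(-1)³ + 10*(-1)² + 100*(-1))/((-1)*(-25 + (-1)²)) = -286 - (-1)*(-225 - 4*(-1) + 10*1 - 100)/(-25 + 1) = -286 - (-1)*(-225 + 4 + 10 - 100)/(-24) = -286 - (-1)*(-1)*(-311)/24 = -286 - 1*(-311/24) = -286 + 311/24 = -6553/24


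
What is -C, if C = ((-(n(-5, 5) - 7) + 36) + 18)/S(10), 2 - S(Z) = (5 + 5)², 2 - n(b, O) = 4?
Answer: 9/14 ≈ 0.64286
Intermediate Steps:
n(b, O) = -2 (n(b, O) = 2 - 1*4 = 2 - 4 = -2)
S(Z) = -98 (S(Z) = 2 - (5 + 5)² = 2 - 1*10² = 2 - 1*100 = 2 - 100 = -98)
C = -9/14 (C = ((-(-2 - 7) + 36) + 18)/(-98) = ((-1*(-9) + 36) + 18)*(-1/98) = ((9 + 36) + 18)*(-1/98) = (45 + 18)*(-1/98) = 63*(-1/98) = -9/14 ≈ -0.64286)
-C = -1*(-9/14) = 9/14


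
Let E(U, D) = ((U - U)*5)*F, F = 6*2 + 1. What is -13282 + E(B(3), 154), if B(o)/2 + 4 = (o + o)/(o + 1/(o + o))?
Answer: -13282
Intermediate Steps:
F = 13 (F = 12 + 1 = 13)
B(o) = -8 + 4*o/(o + 1/(2*o)) (B(o) = -8 + 2*((o + o)/(o + 1/(o + o))) = -8 + 2*((2*o)/(o + 1/(2*o))) = -8 + 2*(2*o/(o + 1/(2*o))) = -8 + 4*o/(o + 1/(2*o)))
E(U, D) = 0 (E(U, D) = ((U - U)*5)*13 = (0*5)*13 = 0*13 = 0)
-13282 + E(B(3), 154) = -13282 + 0 = -13282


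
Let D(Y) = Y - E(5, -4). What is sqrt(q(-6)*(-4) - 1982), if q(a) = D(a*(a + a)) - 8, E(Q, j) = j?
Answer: 7*I*sqrt(46) ≈ 47.476*I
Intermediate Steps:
D(Y) = 4 + Y (D(Y) = Y - 1*(-4) = Y + 4 = 4 + Y)
q(a) = -4 + 2*a**2 (q(a) = (4 + a*(a + a)) - 8 = (4 + a*(2*a)) - 8 = (4 + 2*a**2) - 8 = -4 + 2*a**2)
sqrt(q(-6)*(-4) - 1982) = sqrt((-4 + 2*(-6)**2)*(-4) - 1982) = sqrt((-4 + 2*36)*(-4) - 1982) = sqrt((-4 + 72)*(-4) - 1982) = sqrt(68*(-4) - 1982) = sqrt(-272 - 1982) = sqrt(-2254) = 7*I*sqrt(46)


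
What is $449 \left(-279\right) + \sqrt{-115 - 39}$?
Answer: $-125271 + i \sqrt{154} \approx -1.2527 \cdot 10^{5} + 12.41 i$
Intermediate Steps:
$449 \left(-279\right) + \sqrt{-115 - 39} = -125271 + \sqrt{-115 - 39} = -125271 + \sqrt{-154} = -125271 + i \sqrt{154}$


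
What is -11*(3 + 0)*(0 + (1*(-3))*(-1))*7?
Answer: -693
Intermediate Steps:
-11*(3 + 0)*(0 + (1*(-3))*(-1))*7 = -33*(0 - 3*(-1))*7 = -33*(0 + 3)*7 = -33*3*7 = -11*9*7 = -99*7 = -693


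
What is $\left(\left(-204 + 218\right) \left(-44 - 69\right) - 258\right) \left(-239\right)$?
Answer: $439760$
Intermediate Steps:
$\left(\left(-204 + 218\right) \left(-44 - 69\right) - 258\right) \left(-239\right) = \left(14 \left(-113\right) - 258\right) \left(-239\right) = \left(-1582 - 258\right) \left(-239\right) = \left(-1840\right) \left(-239\right) = 439760$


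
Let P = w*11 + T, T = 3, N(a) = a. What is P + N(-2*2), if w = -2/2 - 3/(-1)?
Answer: 21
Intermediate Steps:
w = 2 (w = -2*½ - 3*(-1) = -1 + 3 = 2)
P = 25 (P = 2*11 + 3 = 22 + 3 = 25)
P + N(-2*2) = 25 - 2*2 = 25 - 4 = 21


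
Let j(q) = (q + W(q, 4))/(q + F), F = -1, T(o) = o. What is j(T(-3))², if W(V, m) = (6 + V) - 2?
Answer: ¼ ≈ 0.25000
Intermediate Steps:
W(V, m) = 4 + V
j(q) = (4 + 2*q)/(-1 + q) (j(q) = (q + (4 + q))/(q - 1) = (4 + 2*q)/(-1 + q))
j(T(-3))² = (2*(2 - 3)/(-1 - 3))² = (2*(-1)/(-4))² = (2*(-¼)*(-1))² = (½)² = ¼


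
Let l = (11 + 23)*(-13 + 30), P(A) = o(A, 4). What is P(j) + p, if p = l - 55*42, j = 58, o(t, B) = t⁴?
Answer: 11314764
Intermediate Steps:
P(A) = A⁴
l = 578 (l = 34*17 = 578)
p = -1732 (p = 578 - 55*42 = 578 - 2310 = -1732)
P(j) + p = 58⁴ - 1732 = 11316496 - 1732 = 11314764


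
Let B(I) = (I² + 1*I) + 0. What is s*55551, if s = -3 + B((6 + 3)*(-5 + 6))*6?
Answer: 29830887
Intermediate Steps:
B(I) = I + I² (B(I) = (I² + I) + 0 = (I + I²) + 0 = I + I²)
s = 537 (s = -3 + (((6 + 3)*(-5 + 6))*(1 + (6 + 3)*(-5 + 6)))*6 = -3 + ((9*1)*(1 + 9*1))*6 = -3 + (9*(1 + 9))*6 = -3 + (9*10)*6 = -3 + 90*6 = -3 + 540 = 537)
s*55551 = 537*55551 = 29830887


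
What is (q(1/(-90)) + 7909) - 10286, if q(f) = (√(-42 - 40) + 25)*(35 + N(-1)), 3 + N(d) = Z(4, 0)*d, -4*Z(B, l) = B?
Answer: -1552 + 33*I*√82 ≈ -1552.0 + 298.83*I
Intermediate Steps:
Z(B, l) = -B/4
N(d) = -3 - d (N(d) = -3 + (-¼*4)*d = -3 - d)
q(f) = 825 + 33*I*√82 (q(f) = (√(-42 - 40) + 25)*(35 + (-3 - 1*(-1))) = (√(-82) + 25)*(35 + (-3 + 1)) = (I*√82 + 25)*(35 - 2) = (25 + I*√82)*33 = 825 + 33*I*√82)
(q(1/(-90)) + 7909) - 10286 = ((825 + 33*I*√82) + 7909) - 10286 = (8734 + 33*I*√82) - 10286 = -1552 + 33*I*√82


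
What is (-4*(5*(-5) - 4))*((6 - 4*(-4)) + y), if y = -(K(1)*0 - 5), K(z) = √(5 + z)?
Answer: 3132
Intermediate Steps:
y = 5 (y = -(√(5 + 1)*0 - 5) = -(√6*0 - 5) = -(0 - 5) = -1*(-5) = 5)
(-4*(5*(-5) - 4))*((6 - 4*(-4)) + y) = (-4*(5*(-5) - 4))*((6 - 4*(-4)) + 5) = (-4*(-25 - 4))*((6 + 16) + 5) = (-4*(-29))*(22 + 5) = 116*27 = 3132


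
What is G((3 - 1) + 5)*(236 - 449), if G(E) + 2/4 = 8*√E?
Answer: 213/2 - 1704*√7 ≈ -4401.9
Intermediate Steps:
G(E) = -½ + 8*√E
G((3 - 1) + 5)*(236 - 449) = (-½ + 8*√((3 - 1) + 5))*(236 - 449) = (-½ + 8*√(2 + 5))*(-213) = (-½ + 8*√7)*(-213) = 213/2 - 1704*√7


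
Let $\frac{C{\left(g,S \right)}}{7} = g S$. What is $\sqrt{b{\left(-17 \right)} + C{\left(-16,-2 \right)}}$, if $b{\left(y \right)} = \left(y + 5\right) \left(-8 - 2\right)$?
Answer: $2 \sqrt{86} \approx 18.547$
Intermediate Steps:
$C{\left(g,S \right)} = 7 S g$ ($C{\left(g,S \right)} = 7 g S = 7 S g$)
$b{\left(y \right)} = -50 - 10 y$ ($b{\left(y \right)} = \left(5 + y\right) \left(-10\right) = -50 - 10 y$)
$\sqrt{b{\left(-17 \right)} + C{\left(-16,-2 \right)}} = \sqrt{\left(-50 - -170\right) + 7 \left(-2\right) \left(-16\right)} = \sqrt{\left(-50 + 170\right) + 224} = \sqrt{120 + 224} = \sqrt{344} = 2 \sqrt{86}$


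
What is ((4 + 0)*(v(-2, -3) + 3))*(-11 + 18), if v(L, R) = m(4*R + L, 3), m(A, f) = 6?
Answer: 252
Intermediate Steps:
v(L, R) = 6
((4 + 0)*(v(-2, -3) + 3))*(-11 + 18) = ((4 + 0)*(6 + 3))*(-11 + 18) = (4*9)*7 = 36*7 = 252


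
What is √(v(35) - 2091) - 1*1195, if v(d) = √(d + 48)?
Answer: -1195 + I*√(2091 - √83) ≈ -1195.0 + 45.628*I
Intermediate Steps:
v(d) = √(48 + d)
√(v(35) - 2091) - 1*1195 = √(√(48 + 35) - 2091) - 1*1195 = √(√83 - 2091) - 1195 = √(-2091 + √83) - 1195 = -1195 + √(-2091 + √83)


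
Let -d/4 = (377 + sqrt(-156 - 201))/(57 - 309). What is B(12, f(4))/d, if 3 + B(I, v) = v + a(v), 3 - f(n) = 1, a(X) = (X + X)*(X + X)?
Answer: 356265/142486 - 945*I*sqrt(357)/142486 ≈ 2.5004 - 0.12531*I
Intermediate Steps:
a(X) = 4*X**2 (a(X) = (2*X)*(2*X) = 4*X**2)
f(n) = 2 (f(n) = 3 - 1*1 = 3 - 1 = 2)
d = 377/63 + I*sqrt(357)/63 (d = -4*(377 + sqrt(-156 - 201))/(57 - 309) = -4*(377 + sqrt(-357))/(-252) = -4*(377 + I*sqrt(357))*(-1)/252 = -4*(-377/252 - I*sqrt(357)/252) = 377/63 + I*sqrt(357)/63 ≈ 5.9841 + 0.29991*I)
B(I, v) = -3 + v + 4*v**2 (B(I, v) = -3 + (v + 4*v**2) = -3 + v + 4*v**2)
B(12, f(4))/d = (-3 + 2 + 4*2**2)/(377/63 + I*sqrt(357)/63) = (-3 + 2 + 4*4)/(377/63 + I*sqrt(357)/63) = (-3 + 2 + 16)/(377/63 + I*sqrt(357)/63) = 15/(377/63 + I*sqrt(357)/63)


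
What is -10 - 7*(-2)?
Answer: 4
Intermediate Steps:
-10 - 7*(-2) = -10 + 14 = 4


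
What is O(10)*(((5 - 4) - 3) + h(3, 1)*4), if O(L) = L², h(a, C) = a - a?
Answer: -200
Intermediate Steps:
h(a, C) = 0
O(10)*(((5 - 4) - 3) + h(3, 1)*4) = 10²*(((5 - 4) - 3) + 0*4) = 100*((1 - 3) + 0) = 100*(-2 + 0) = 100*(-2) = -200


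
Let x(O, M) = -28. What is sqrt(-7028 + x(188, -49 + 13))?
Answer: 84*I ≈ 84.0*I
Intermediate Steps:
sqrt(-7028 + x(188, -49 + 13)) = sqrt(-7028 - 28) = sqrt(-7056) = 84*I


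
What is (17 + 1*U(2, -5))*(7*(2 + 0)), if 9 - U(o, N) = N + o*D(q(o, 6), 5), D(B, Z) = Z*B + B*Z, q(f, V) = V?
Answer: -1246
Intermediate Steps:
D(B, Z) = 2*B*Z (D(B, Z) = B*Z + B*Z = 2*B*Z)
U(o, N) = 9 - N - 60*o (U(o, N) = 9 - (N + o*(2*6*5)) = 9 - (N + o*60) = 9 - (N + 60*o) = 9 + (-N - 60*o) = 9 - N - 60*o)
(17 + 1*U(2, -5))*(7*(2 + 0)) = (17 + 1*(9 - 1*(-5) - 60*2))*(7*(2 + 0)) = (17 + 1*(9 + 5 - 120))*(7*2) = (17 + 1*(-106))*14 = (17 - 106)*14 = -89*14 = -1246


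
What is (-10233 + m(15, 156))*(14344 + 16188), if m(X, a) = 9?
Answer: -312159168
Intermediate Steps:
(-10233 + m(15, 156))*(14344 + 16188) = (-10233 + 9)*(14344 + 16188) = -10224*30532 = -312159168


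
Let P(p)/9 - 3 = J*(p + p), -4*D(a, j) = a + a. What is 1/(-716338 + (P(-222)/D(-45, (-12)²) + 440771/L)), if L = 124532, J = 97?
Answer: -124532/91351751277 ≈ -1.3632e-6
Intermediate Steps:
D(a, j) = -a/2 (D(a, j) = -(a + a)/4 = -a/2)
P(p) = 27 + 1746*p (P(p) = 27 + 9*(97*(p + p)) = 27 + 9*(97*(2*p)) = 27 + 9*(194*p) = 27 + 1746*p)
1/(-716338 + (P(-222)/D(-45, (-12)²) + 440771/L)) = 1/(-716338 + ((27 + 1746*(-222))/((-½*(-45))) + 440771/124532)) = 1/(-716338 + ((27 - 387612)/(45/2) + 440771*(1/124532))) = 1/(-716338 + (-387585*2/45 + 440771/124532)) = 1/(-716338 + (-17226 + 440771/124532)) = 1/(-716338 - 2144747461/124532) = 1/(-91351751277/124532) = -124532/91351751277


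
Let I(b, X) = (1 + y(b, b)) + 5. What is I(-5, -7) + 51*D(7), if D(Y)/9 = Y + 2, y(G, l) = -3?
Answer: 4134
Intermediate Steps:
D(Y) = 18 + 9*Y (D(Y) = 9*(Y + 2) = 9*(2 + Y) = 18 + 9*Y)
I(b, X) = 3 (I(b, X) = (1 - 3) + 5 = -2 + 5 = 3)
I(-5, -7) + 51*D(7) = 3 + 51*(18 + 9*7) = 3 + 51*(18 + 63) = 3 + 51*81 = 3 + 4131 = 4134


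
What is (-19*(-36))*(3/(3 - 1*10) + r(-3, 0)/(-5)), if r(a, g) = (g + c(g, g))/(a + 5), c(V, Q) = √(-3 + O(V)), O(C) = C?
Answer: -2052/7 - 342*I*√3/5 ≈ -293.14 - 118.47*I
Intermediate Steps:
c(V, Q) = √(-3 + V)
r(a, g) = (g + √(-3 + g))/(5 + a) (r(a, g) = (g + √(-3 + g))/(a + 5) = (g + √(-3 + g))/(5 + a))
(-19*(-36))*(3/(3 - 1*10) + r(-3, 0)/(-5)) = (-19*(-36))*(3/(3 - 1*10) + ((0 + √(-3 + 0))/(5 - 3))/(-5)) = 684*(3/(3 - 10) + ((0 + √(-3))/2)*(-⅕)) = 684*(3/(-7) + ((0 + I*√3)/2)*(-⅕)) = 684*(3*(-⅐) + ((I*√3)/2)*(-⅕)) = 684*(-3/7 + (I*√3/2)*(-⅕)) = 684*(-3/7 - I*√3/10) = -2052/7 - 342*I*√3/5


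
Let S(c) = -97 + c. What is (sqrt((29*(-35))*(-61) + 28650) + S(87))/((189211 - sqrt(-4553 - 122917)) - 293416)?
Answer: (10 - sqrt(90565))/(104205 + I*sqrt(127470)) ≈ -0.002792 + 9.5659e-6*I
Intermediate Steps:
(sqrt((29*(-35))*(-61) + 28650) + S(87))/((189211 - sqrt(-4553 - 122917)) - 293416) = (sqrt((29*(-35))*(-61) + 28650) + (-97 + 87))/((189211 - sqrt(-4553 - 122917)) - 293416) = (sqrt(-1015*(-61) + 28650) - 10)/((189211 - sqrt(-127470)) - 293416) = (sqrt(61915 + 28650) - 10)/((189211 - I*sqrt(127470)) - 293416) = (sqrt(90565) - 10)/((189211 - I*sqrt(127470)) - 293416) = (-10 + sqrt(90565))/(-104205 - I*sqrt(127470))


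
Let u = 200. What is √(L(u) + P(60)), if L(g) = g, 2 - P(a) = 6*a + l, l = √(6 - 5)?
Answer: I*√159 ≈ 12.61*I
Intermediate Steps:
l = 1 (l = √1 = 1)
P(a) = 1 - 6*a (P(a) = 2 - (6*a + 1) = 2 - (1 + 6*a) = 2 + (-1 - 6*a) = 1 - 6*a)
√(L(u) + P(60)) = √(200 + (1 - 6*60)) = √(200 + (1 - 360)) = √(200 - 359) = √(-159) = I*√159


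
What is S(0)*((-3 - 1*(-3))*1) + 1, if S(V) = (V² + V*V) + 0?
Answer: 1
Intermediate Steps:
S(V) = 2*V² (S(V) = (V² + V²) + 0 = 2*V² + 0 = 2*V²)
S(0)*((-3 - 1*(-3))*1) + 1 = (2*0²)*((-3 - 1*(-3))*1) + 1 = (2*0)*((-3 + 3)*1) + 1 = 0*(0*1) + 1 = 0*0 + 1 = 0 + 1 = 1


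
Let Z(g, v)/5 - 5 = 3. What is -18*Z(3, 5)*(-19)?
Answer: 13680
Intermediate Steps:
Z(g, v) = 40 (Z(g, v) = 25 + 5*3 = 25 + 15 = 40)
-18*Z(3, 5)*(-19) = -18*40*(-19) = -720*(-19) = 13680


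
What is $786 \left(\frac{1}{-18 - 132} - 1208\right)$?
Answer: $- \frac{23737331}{25} \approx -9.4949 \cdot 10^{5}$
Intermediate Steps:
$786 \left(\frac{1}{-18 - 132} - 1208\right) = 786 \left(\frac{1}{-150} - 1208\right) = 786 \left(- \frac{1}{150} - 1208\right) = 786 \left(- \frac{181201}{150}\right) = - \frac{23737331}{25}$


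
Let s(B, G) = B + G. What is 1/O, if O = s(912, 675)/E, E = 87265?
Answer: 87265/1587 ≈ 54.987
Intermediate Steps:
O = 1587/87265 (O = (912 + 675)/87265 = 1587*(1/87265) = 1587/87265 ≈ 0.018186)
1/O = 1/(1587/87265) = 87265/1587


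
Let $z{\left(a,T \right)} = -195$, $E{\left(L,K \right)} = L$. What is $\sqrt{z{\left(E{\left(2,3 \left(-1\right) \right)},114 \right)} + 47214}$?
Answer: $\sqrt{47019} \approx 216.84$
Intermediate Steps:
$\sqrt{z{\left(E{\left(2,3 \left(-1\right) \right)},114 \right)} + 47214} = \sqrt{-195 + 47214} = \sqrt{47019}$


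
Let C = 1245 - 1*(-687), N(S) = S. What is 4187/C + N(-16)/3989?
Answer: 16671031/7706748 ≈ 2.1632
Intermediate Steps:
C = 1932 (C = 1245 + 687 = 1932)
4187/C + N(-16)/3989 = 4187/1932 - 16/3989 = 16671031/7706748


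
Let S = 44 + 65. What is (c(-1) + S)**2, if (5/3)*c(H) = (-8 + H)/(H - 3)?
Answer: 4870849/400 ≈ 12177.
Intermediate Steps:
c(H) = 3*(-8 + H)/(5*(-3 + H)) (c(H) = 3*((-8 + H)/(H - 3))/5 = 3*((-8 + H)/(-3 + H))/5 = 3*(-8 + H)/(5*(-3 + H)))
S = 109
(c(-1) + S)**2 = (3*(-8 - 1)/(5*(-3 - 1)) + 109)**2 = ((3/5)*(-9)/(-4) + 109)**2 = ((3/5)*(-1/4)*(-9) + 109)**2 = (27/20 + 109)**2 = (2207/20)**2 = 4870849/400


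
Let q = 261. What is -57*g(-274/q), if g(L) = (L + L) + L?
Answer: 5206/29 ≈ 179.52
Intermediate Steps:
g(L) = 3*L (g(L) = 2*L + L = 3*L)
-57*g(-274/q) = -171*(-274/261) = -171*(-274*1/261) = -171*(-274)/261 = -57*(-274/87) = 5206/29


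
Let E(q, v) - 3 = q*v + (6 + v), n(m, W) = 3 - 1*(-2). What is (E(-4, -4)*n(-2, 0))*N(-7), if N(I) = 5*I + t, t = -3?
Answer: -3990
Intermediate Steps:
n(m, W) = 5 (n(m, W) = 3 + 2 = 5)
E(q, v) = 9 + v + q*v (E(q, v) = 3 + (q*v + (6 + v)) = 3 + (6 + v + q*v) = 9 + v + q*v)
N(I) = -3 + 5*I (N(I) = 5*I - 3 = -3 + 5*I)
(E(-4, -4)*n(-2, 0))*N(-7) = ((9 - 4 - 4*(-4))*5)*(-3 + 5*(-7)) = ((9 - 4 + 16)*5)*(-3 - 35) = (21*5)*(-38) = 105*(-38) = -3990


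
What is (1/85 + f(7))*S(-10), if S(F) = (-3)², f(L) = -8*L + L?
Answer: -37476/85 ≈ -440.89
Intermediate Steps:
f(L) = -7*L
S(F) = 9
(1/85 + f(7))*S(-10) = (1/85 - 7*7)*9 = (1/85 - 49)*9 = -4164/85*9 = -37476/85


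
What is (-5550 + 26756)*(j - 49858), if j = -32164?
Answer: -1739358532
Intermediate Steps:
(-5550 + 26756)*(j - 49858) = (-5550 + 26756)*(-32164 - 49858) = 21206*(-82022) = -1739358532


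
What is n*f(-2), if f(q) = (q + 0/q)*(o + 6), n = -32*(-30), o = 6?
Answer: -23040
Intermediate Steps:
n = 960
f(q) = 12*q (f(q) = (q + 0/q)*(6 + 6) = (q + 0)*12 = q*12 = 12*q)
n*f(-2) = 960*(12*(-2)) = 960*(-24) = -23040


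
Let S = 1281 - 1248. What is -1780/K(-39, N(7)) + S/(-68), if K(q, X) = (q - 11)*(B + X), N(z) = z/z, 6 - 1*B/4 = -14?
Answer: -1261/27540 ≈ -0.045788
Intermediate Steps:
B = 80 (B = 24 - 4*(-14) = 24 + 56 = 80)
N(z) = 1
S = 33
K(q, X) = (-11 + q)*(80 + X) (K(q, X) = (q - 11)*(80 + X) = (-11 + q)*(80 + X))
-1780/K(-39, N(7)) + S/(-68) = -1780/(-880 - 11*1 + 80*(-39) + 1*(-39)) + 33/(-68) = -1780/(-880 - 11 - 3120 - 39) + 33*(-1/68) = -1780/(-4050) - 33/68 = -1780*(-1/4050) - 33/68 = 178/405 - 33/68 = -1261/27540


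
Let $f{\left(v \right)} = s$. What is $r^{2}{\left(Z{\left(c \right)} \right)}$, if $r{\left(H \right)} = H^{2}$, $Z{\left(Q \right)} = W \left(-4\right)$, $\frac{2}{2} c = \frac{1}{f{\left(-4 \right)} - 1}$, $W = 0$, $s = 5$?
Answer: $0$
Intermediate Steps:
$f{\left(v \right)} = 5$
$c = \frac{1}{4}$ ($c = \frac{1}{5 - 1} = \frac{1}{4} \approx 0.25$)
$Z{\left(Q \right)} = 0$ ($Z{\left(Q \right)} = 0 \left(-4\right) = 0$)
$r^{2}{\left(Z{\left(c \right)} \right)} = \left(0^{2}\right)^{2} = 0^{2} = 0$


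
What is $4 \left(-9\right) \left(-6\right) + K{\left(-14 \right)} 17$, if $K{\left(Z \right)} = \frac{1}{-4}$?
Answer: $\frac{847}{4} \approx 211.75$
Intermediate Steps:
$K{\left(Z \right)} = - \frac{1}{4}$
$4 \left(-9\right) \left(-6\right) + K{\left(-14 \right)} 17 = 4 \left(-9\right) \left(-6\right) - \frac{17}{4} = \left(-36\right) \left(-6\right) - \frac{17}{4} = 216 - \frac{17}{4} = \frac{847}{4}$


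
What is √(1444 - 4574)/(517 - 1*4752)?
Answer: -I*√3130/4235 ≈ -0.01321*I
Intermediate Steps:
√(1444 - 4574)/(517 - 1*4752) = √(-3130)/(517 - 4752) = (I*√3130)/(-4235) = (I*√3130)*(-1/4235) = -I*√3130/4235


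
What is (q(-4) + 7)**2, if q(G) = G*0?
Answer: 49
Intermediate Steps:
q(G) = 0
(q(-4) + 7)**2 = (0 + 7)**2 = 7**2 = 49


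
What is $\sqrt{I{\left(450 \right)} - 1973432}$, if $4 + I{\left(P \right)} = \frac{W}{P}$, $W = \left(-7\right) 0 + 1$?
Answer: $\frac{i \sqrt{1776092398}}{30} \approx 1404.8 i$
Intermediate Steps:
$W = 1$ ($W = 0 + 1 = 1$)
$I{\left(P \right)} = -4 + \frac{1}{P}$ ($I{\left(P \right)} = -4 + 1 \frac{1}{P} = -4 + \frac{1}{P}$)
$\sqrt{I{\left(450 \right)} - 1973432} = \sqrt{\left(-4 + \frac{1}{450}\right) - 1973432} = \sqrt{- \frac{1799}{450} - 1973432} = \sqrt{- \frac{888046199}{450}} = \frac{i \sqrt{1776092398}}{30}$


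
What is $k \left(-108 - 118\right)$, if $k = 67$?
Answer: $-15142$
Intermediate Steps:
$k \left(-108 - 118\right) = 67 \left(-108 - 118\right) = 67 \left(-226\right) = -15142$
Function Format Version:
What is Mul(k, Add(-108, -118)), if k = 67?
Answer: -15142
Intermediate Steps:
Mul(k, Add(-108, -118)) = Mul(67, Add(-108, -118)) = Mul(67, -226) = -15142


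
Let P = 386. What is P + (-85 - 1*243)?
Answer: 58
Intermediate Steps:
P + (-85 - 1*243) = 386 + (-85 - 1*243) = 386 + (-85 - 243) = 386 - 328 = 58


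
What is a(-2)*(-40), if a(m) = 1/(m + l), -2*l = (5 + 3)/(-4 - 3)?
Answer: 28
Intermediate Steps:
l = 4/7 (l = -(5 + 3)/(2*(-4 - 3)) = -4/(-7) = -4*(-1)/7 = -1/2*(-8/7) = 4/7 ≈ 0.57143)
a(m) = 1/(4/7 + m) (a(m) = 1/(m + 4/7) = 1/(4/7 + m))
a(-2)*(-40) = (7/(4 + 7*(-2)))*(-40) = (7/(4 - 14))*(-40) = (7/(-10))*(-40) = (7*(-1/10))*(-40) = -7/10*(-40) = 28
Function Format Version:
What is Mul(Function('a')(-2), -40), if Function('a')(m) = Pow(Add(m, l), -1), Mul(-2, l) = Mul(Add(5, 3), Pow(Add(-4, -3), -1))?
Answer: 28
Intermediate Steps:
l = Rational(4, 7) (l = Mul(Rational(-1, 2), Mul(Add(5, 3), Pow(Add(-4, -3), -1))) = Mul(Rational(-1, 2), Mul(8, Pow(-7, -1))) = Mul(Rational(-1, 2), Mul(8, Rational(-1, 7))) = Mul(Rational(-1, 2), Rational(-8, 7)) = Rational(4, 7) ≈ 0.57143)
Function('a')(m) = Pow(Add(Rational(4, 7), m), -1) (Function('a')(m) = Pow(Add(m, Rational(4, 7)), -1) = Pow(Add(Rational(4, 7), m), -1))
Mul(Function('a')(-2), -40) = Mul(Mul(7, Pow(Add(4, Mul(7, -2)), -1)), -40) = Mul(Mul(7, Pow(Add(4, -14), -1)), -40) = Mul(Mul(7, Pow(-10, -1)), -40) = Mul(Mul(7, Rational(-1, 10)), -40) = Mul(Rational(-7, 10), -40) = 28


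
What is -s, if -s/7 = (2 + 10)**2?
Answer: 1008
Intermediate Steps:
s = -1008 (s = -7*(2 + 10)**2 = -7*12**2 = -7*144 = -1008)
-s = -1*(-1008) = 1008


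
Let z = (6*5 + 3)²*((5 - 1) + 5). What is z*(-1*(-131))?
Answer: 1283931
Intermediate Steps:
z = 9801 (z = (30 + 3)²*(4 + 5) = 33²*9 = 1089*9 = 9801)
z*(-1*(-131)) = 9801*(-1*(-131)) = 9801*131 = 1283931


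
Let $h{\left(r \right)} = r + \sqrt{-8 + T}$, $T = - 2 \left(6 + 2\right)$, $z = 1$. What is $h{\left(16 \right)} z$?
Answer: $16 + 2 i \sqrt{6} \approx 16.0 + 4.899 i$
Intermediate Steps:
$T = -16$ ($T = \left(-2\right) 8 = -16$)
$h{\left(r \right)} = r + 2 i \sqrt{6}$ ($h{\left(r \right)} = r + \sqrt{-8 - 16} = r + \sqrt{-24} = r + 2 i \sqrt{6}$)
$h{\left(16 \right)} z = \left(16 + 2 i \sqrt{6}\right) 1 = 16 + 2 i \sqrt{6}$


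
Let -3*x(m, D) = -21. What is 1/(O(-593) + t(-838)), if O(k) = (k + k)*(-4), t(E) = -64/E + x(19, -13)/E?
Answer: 838/3975529 ≈ 0.00021079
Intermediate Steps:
x(m, D) = 7 (x(m, D) = -⅓*(-21) = 7)
t(E) = -57/E (t(E) = -64/E + 7/E = -57/E)
O(k) = -8*k (O(k) = (2*k)*(-4) = -8*k)
1/(O(-593) + t(-838)) = 1/(-8*(-593) - 57/(-838)) = 1/(4744 - 57*(-1/838)) = 1/(4744 + 57/838) = 1/(3975529/838) = 838/3975529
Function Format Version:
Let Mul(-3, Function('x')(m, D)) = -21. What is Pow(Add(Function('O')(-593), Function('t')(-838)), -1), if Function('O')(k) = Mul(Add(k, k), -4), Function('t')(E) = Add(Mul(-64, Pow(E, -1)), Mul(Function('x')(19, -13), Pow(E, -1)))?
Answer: Rational(838, 3975529) ≈ 0.00021079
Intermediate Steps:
Function('x')(m, D) = 7 (Function('x')(m, D) = Mul(Rational(-1, 3), -21) = 7)
Function('t')(E) = Mul(-57, Pow(E, -1)) (Function('t')(E) = Add(Mul(-64, Pow(E, -1)), Mul(7, Pow(E, -1))) = Mul(-57, Pow(E, -1)))
Function('O')(k) = Mul(-8, k) (Function('O')(k) = Mul(Mul(2, k), -4) = Mul(-8, k))
Pow(Add(Function('O')(-593), Function('t')(-838)), -1) = Pow(Add(Mul(-8, -593), Mul(-57, Pow(-838, -1))), -1) = Pow(Add(4744, Mul(-57, Rational(-1, 838))), -1) = Pow(Add(4744, Rational(57, 838)), -1) = Pow(Rational(3975529, 838), -1) = Rational(838, 3975529)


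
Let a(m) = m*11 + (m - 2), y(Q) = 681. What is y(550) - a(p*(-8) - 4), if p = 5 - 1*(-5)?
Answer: 1691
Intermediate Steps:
p = 10 (p = 5 + 5 = 10)
a(m) = -2 + 12*m (a(m) = 11*m + (-2 + m) = -2 + 12*m)
y(550) - a(p*(-8) - 4) = 681 - (-2 + 12*(10*(-8) - 4)) = 681 - (-2 + 12*(-80 - 4)) = 681 - (-2 + 12*(-84)) = 681 - (-2 - 1008) = 681 - 1*(-1010) = 681 + 1010 = 1691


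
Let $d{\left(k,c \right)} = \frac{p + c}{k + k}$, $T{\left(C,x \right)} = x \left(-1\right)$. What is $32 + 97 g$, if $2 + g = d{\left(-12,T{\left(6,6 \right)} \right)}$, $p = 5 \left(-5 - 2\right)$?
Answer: $\frac{89}{24} \approx 3.7083$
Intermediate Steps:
$T{\left(C,x \right)} = - x$
$p = -35$ ($p = 5 \left(-7\right) = -35$)
$d{\left(k,c \right)} = \frac{-35 + c}{2 k}$ ($d{\left(k,c \right)} = \frac{-35 + c}{k + k} = \frac{-35 + c}{2 k}$)
$g = - \frac{7}{24}$ ($g = -2 + \frac{-35 - 6}{2 \left(-12\right)} = -2 + \frac{1}{2} \left(- \frac{1}{12}\right) \left(-35 - 6\right) = -2 + \frac{1}{2} \left(- \frac{1}{12}\right) \left(-41\right) = -2 + \frac{41}{24} = - \frac{7}{24} \approx -0.29167$)
$32 + 97 g = 32 + 97 \left(- \frac{7}{24}\right) = 32 - \frac{679}{24} = \frac{89}{24}$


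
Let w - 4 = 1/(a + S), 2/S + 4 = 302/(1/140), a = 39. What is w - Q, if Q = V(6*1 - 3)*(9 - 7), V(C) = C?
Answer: -1627628/824383 ≈ -1.9744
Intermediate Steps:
S = 1/21138 (S = 2/(-4 + 302/(1/140)) = 2/(-4 + 302*140) = 2/(-4 + 42280) = 2/42276 = 2*(1/42276) = 1/21138 ≈ 4.7308e-5)
Q = 6 (Q = (6*1 - 3)*(9 - 7) = (6 - 3)*2 = 3*2 = 6)
w = 3318670/824383 (w = 4 + 1/(39 + 1/21138) = 4 + 1/(824383/21138) = 4 + 21138/824383 = 3318670/824383 ≈ 4.0256)
w - Q = 3318670/824383 - 1*6 = 3318670/824383 - 6 = -1627628/824383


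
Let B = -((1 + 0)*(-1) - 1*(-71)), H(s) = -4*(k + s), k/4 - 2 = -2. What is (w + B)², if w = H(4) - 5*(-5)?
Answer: 3721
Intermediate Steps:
k = 0 (k = 8 + 4*(-2) = 8 - 8 = 0)
H(s) = -4*s (H(s) = -4*(0 + s) = -4*s)
w = 9 (w = -4*4 - 5*(-5) = -16 + 25 = 9)
B = -70 (B = -(1*(-1) + 71) = -(-1 + 71) = -1*70 = -70)
(w + B)² = (9 - 70)² = (-61)² = 3721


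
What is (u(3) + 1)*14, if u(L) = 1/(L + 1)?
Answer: 35/2 ≈ 17.500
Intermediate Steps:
u(L) = 1/(1 + L)
(u(3) + 1)*14 = (1/(1 + 3) + 1)*14 = (1/4 + 1)*14 = (5/4)*14 = 35/2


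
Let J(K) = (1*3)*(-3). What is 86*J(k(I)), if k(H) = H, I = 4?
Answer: -774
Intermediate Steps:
J(K) = -9 (J(K) = 3*(-3) = -9)
86*J(k(I)) = 86*(-9) = -774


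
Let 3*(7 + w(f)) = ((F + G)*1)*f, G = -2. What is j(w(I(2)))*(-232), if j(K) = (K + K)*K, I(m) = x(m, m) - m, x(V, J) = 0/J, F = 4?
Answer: -290000/9 ≈ -32222.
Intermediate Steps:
x(V, J) = 0
I(m) = -m (I(m) = 0 - m = -m)
w(f) = -7 + 2*f/3 (w(f) = -7 + (((4 - 2)*1)*f)/3 = -7 + ((2*1)*f)/3 = -7 + (2*f)/3 = -7 + 2*f/3)
j(K) = 2*K² (j(K) = (2*K)*K = 2*K²)
j(w(I(2)))*(-232) = (2*(-7 + 2*(-1*2)/3)²)*(-232) = (2*(-7 + (⅔)*(-2))²)*(-232) = (2*(-7 - 4/3)²)*(-232) = (2*(-25/3)²)*(-232) = (2*(625/9))*(-232) = (1250/9)*(-232) = -290000/9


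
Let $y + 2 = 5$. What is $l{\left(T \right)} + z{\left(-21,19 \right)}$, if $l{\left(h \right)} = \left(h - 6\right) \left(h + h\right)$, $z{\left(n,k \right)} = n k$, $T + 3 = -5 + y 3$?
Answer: $-409$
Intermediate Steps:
$y = 3$ ($y = -2 + 5 = 3$)
$T = 1$ ($T = -3 + \left(-5 + 3 \cdot 3\right) = -3 + \left(-5 + 9\right) = -3 + 4 = 1$)
$z{\left(n,k \right)} = k n$
$l{\left(h \right)} = 2 h \left(-6 + h\right)$ ($l{\left(h \right)} = \left(-6 + h\right) 2 h = 2 h \left(-6 + h\right)$)
$l{\left(T \right)} + z{\left(-21,19 \right)} = 2 \cdot 1 \left(-6 + 1\right) + 19 \left(-21\right) = 2 \cdot 1 \left(-5\right) - 399 = -10 - 399 = -409$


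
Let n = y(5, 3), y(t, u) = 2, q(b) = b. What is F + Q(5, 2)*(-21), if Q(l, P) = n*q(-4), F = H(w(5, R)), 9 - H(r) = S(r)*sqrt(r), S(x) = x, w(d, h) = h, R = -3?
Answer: 177 + 3*I*sqrt(3) ≈ 177.0 + 5.1962*I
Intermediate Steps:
H(r) = 9 - r**(3/2) (H(r) = 9 - r*sqrt(r) = 9 - r**(3/2))
n = 2
F = 9 + 3*I*sqrt(3) (F = 9 - (-3)**(3/2) = 9 - (-3)*I*sqrt(3) = 9 + 3*I*sqrt(3) ≈ 9.0 + 5.1962*I)
Q(l, P) = -8 (Q(l, P) = 2*(-4) = -8)
F + Q(5, 2)*(-21) = (9 + 3*I*sqrt(3)) - 8*(-21) = (9 + 3*I*sqrt(3)) + 168 = 177 + 3*I*sqrt(3)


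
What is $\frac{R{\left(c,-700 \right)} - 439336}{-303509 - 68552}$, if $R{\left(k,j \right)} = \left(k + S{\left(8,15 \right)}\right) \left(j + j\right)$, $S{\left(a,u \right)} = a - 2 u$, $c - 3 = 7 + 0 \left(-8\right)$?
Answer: $\frac{422536}{372061} \approx 1.1357$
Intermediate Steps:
$c = 10$ ($c = 3 + \left(7 + 0 \left(-8\right)\right) = 3 + \left(7 + 0\right) = 3 + 7 = 10$)
$R{\left(k,j \right)} = 2 j \left(-22 + k\right)$ ($R{\left(k,j \right)} = \left(k + \left(8 - 30\right)\right) \left(j + j\right) = \left(k + \left(8 - 30\right)\right) 2 j = \left(k - 22\right) 2 j = \left(-22 + k\right) 2 j = 2 j \left(-22 + k\right)$)
$\frac{R{\left(c,-700 \right)} - 439336}{-303509 - 68552} = \frac{2 \left(-700\right) \left(-22 + 10\right) - 439336}{-303509 - 68552} = \frac{2 \left(-700\right) \left(-12\right) - 439336}{-372061} = \left(16800 - 439336\right) \left(- \frac{1}{372061}\right) = \left(-422536\right) \left(- \frac{1}{372061}\right) = \frac{422536}{372061}$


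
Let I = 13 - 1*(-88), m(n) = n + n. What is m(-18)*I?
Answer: -3636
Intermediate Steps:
m(n) = 2*n
I = 101 (I = 13 + 88 = 101)
m(-18)*I = (2*(-18))*101 = -36*101 = -3636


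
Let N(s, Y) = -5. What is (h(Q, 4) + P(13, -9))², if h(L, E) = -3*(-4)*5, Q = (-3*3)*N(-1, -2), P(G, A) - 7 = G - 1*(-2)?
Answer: 6724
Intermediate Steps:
P(G, A) = 9 + G (P(G, A) = 7 + (G - 1*(-2)) = 7 + (G + 2) = 7 + (2 + G) = 9 + G)
Q = 45 (Q = -3*3*(-5) = -9*(-5) = 45)
h(L, E) = 60 (h(L, E) = 12*5 = 60)
(h(Q, 4) + P(13, -9))² = (60 + (9 + 13))² = (60 + 22)² = 82² = 6724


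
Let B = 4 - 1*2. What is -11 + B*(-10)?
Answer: -31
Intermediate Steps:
B = 2 (B = 4 - 2 = 2)
-11 + B*(-10) = -11 + 2*(-10) = -11 - 20 = -31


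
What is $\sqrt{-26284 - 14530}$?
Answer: $i \sqrt{40814} \approx 202.02 i$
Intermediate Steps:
$\sqrt{-26284 - 14530} = \sqrt{-40814} = i \sqrt{40814}$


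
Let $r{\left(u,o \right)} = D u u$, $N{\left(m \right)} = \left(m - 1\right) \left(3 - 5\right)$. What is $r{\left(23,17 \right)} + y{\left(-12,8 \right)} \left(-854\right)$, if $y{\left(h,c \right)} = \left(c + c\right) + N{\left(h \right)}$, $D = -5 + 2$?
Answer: $-37455$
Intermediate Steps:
$N{\left(m \right)} = 2 - 2 m$ ($N{\left(m \right)} = \left(-1 + m\right) \left(-2\right) = 2 - 2 m$)
$D = -3$
$r{\left(u,o \right)} = - 3 u^{2}$ ($r{\left(u,o \right)} = - 3 u u = - 3 u^{2}$)
$y{\left(h,c \right)} = 2 - 2 h + 2 c$ ($y{\left(h,c \right)} = \left(c + c\right) - \left(-2 + 2 h\right) = 2 c - \left(-2 + 2 h\right) = 2 - 2 h + 2 c$)
$r{\left(23,17 \right)} + y{\left(-12,8 \right)} \left(-854\right) = - 3 \cdot 23^{2} + \left(2 - -24 + 2 \cdot 8\right) \left(-854\right) = \left(-3\right) 529 + \left(2 + 24 + 16\right) \left(-854\right) = -1587 + 42 \left(-854\right) = -1587 - 35868 = -37455$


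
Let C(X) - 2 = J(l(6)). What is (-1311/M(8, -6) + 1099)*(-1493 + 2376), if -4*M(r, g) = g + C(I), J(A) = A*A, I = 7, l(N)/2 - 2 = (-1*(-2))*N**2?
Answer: 1771396896/1825 ≈ 9.7063e+5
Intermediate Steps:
l(N) = 4 + 4*N**2 (l(N) = 4 + 2*((-1*(-2))*N**2) = 4 + 2*(2*N**2) = 4 + 4*N**2)
J(A) = A**2
C(X) = 21906 (C(X) = 2 + (4 + 4*6**2)**2 = 2 + (4 + 4*36)**2 = 2 + (4 + 144)**2 = 2 + 148**2 = 2 + 21904 = 21906)
M(r, g) = -10953/2 - g/4 (M(r, g) = -(g + 21906)/4 = -(21906 + g)/4 = -10953/2 - g/4)
(-1311/M(8, -6) + 1099)*(-1493 + 2376) = (-1311/(-10953/2 - 1/4*(-6)) + 1099)*(-1493 + 2376) = (-1311/(-10953/2 + 3/2) + 1099)*883 = (-1311/(-5475) + 1099)*883 = (-1311*(-1/5475) + 1099)*883 = (437/1825 + 1099)*883 = (2006112/1825)*883 = 1771396896/1825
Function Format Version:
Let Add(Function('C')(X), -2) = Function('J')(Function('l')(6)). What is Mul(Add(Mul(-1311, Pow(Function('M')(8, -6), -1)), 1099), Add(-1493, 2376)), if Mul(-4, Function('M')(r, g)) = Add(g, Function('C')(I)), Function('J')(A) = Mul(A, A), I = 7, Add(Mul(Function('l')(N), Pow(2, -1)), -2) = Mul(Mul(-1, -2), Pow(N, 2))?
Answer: Rational(1771396896, 1825) ≈ 9.7063e+5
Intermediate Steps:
Function('l')(N) = Add(4, Mul(4, Pow(N, 2))) (Function('l')(N) = Add(4, Mul(2, Mul(Mul(-1, -2), Pow(N, 2)))) = Add(4, Mul(2, Mul(2, Pow(N, 2)))) = Add(4, Mul(4, Pow(N, 2))))
Function('J')(A) = Pow(A, 2)
Function('C')(X) = 21906 (Function('C')(X) = Add(2, Pow(Add(4, Mul(4, Pow(6, 2))), 2)) = Add(2, Pow(Add(4, Mul(4, 36)), 2)) = Add(2, Pow(Add(4, 144), 2)) = Add(2, Pow(148, 2)) = Add(2, 21904) = 21906)
Function('M')(r, g) = Add(Rational(-10953, 2), Mul(Rational(-1, 4), g)) (Function('M')(r, g) = Mul(Rational(-1, 4), Add(g, 21906)) = Mul(Rational(-1, 4), Add(21906, g)) = Add(Rational(-10953, 2), Mul(Rational(-1, 4), g)))
Mul(Add(Mul(-1311, Pow(Function('M')(8, -6), -1)), 1099), Add(-1493, 2376)) = Mul(Add(Mul(-1311, Pow(Add(Rational(-10953, 2), Mul(Rational(-1, 4), -6)), -1)), 1099), Add(-1493, 2376)) = Mul(Add(Mul(-1311, Pow(Add(Rational(-10953, 2), Rational(3, 2)), -1)), 1099), 883) = Mul(Add(Mul(-1311, Pow(-5475, -1)), 1099), 883) = Mul(Add(Mul(-1311, Rational(-1, 5475)), 1099), 883) = Mul(Add(Rational(437, 1825), 1099), 883) = Mul(Rational(2006112, 1825), 883) = Rational(1771396896, 1825)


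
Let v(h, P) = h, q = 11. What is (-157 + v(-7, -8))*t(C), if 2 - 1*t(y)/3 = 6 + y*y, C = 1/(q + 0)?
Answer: 238620/121 ≈ 1972.1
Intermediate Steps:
C = 1/11 (C = 1/(11 + 0) = 1/11 ≈ 0.090909)
t(y) = -12 - 3*y**2 (t(y) = 6 - 3*(6 + y*y) = 6 - 3*(6 + y**2) = 6 + (-18 - 3*y**2) = -12 - 3*y**2)
(-157 + v(-7, -8))*t(C) = (-157 - 7)*(-12 - 3*(1/11)**2) = -164*(-12 - 3*1/121) = -164*(-12 - 3/121) = -164*(-1455/121) = 238620/121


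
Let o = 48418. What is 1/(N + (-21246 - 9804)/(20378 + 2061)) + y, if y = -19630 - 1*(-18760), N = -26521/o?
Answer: -1826767200032/2098483619 ≈ -870.52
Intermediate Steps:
N = -26521/48418 ≈ -0.54775
y = -870 (y = -19630 + 18760 = -870)
1/(N + (-21246 - 9804)/(20378 + 2061)) + y = 1/(-26521/48418 + (-21246 - 9804)/(20378 + 2061)) - 870 = 1/(-26521/48418 - 31050/22439) - 870 = 1/(-2098483619/1086451502) - 870 = -1086451502/2098483619 - 870 = -1826767200032/2098483619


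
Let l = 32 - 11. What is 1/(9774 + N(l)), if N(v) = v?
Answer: 1/9795 ≈ 0.00010209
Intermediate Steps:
l = 21
1/(9774 + N(l)) = 1/(9774 + 21) = 1/9795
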